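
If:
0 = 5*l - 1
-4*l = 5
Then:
No Solution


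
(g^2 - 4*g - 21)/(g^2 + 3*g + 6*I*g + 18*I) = (g - 7)/(g + 6*I)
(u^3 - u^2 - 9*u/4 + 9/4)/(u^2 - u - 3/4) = (2*u^2 + u - 3)/(2*u + 1)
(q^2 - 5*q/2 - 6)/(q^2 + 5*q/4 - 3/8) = 4*(q - 4)/(4*q - 1)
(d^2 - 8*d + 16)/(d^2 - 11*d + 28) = (d - 4)/(d - 7)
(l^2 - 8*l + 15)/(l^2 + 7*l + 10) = (l^2 - 8*l + 15)/(l^2 + 7*l + 10)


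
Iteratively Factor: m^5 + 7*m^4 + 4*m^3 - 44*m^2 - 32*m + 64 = (m - 2)*(m^4 + 9*m^3 + 22*m^2 - 32) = (m - 2)*(m + 4)*(m^3 + 5*m^2 + 2*m - 8) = (m - 2)*(m + 2)*(m + 4)*(m^2 + 3*m - 4) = (m - 2)*(m + 2)*(m + 4)^2*(m - 1)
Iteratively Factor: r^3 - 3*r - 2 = (r - 2)*(r^2 + 2*r + 1) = (r - 2)*(r + 1)*(r + 1)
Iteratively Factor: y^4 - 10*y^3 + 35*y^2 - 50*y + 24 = (y - 1)*(y^3 - 9*y^2 + 26*y - 24) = (y - 4)*(y - 1)*(y^2 - 5*y + 6) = (y - 4)*(y - 2)*(y - 1)*(y - 3)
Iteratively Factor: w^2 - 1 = (w + 1)*(w - 1)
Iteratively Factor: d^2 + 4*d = (d)*(d + 4)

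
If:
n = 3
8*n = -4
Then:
No Solution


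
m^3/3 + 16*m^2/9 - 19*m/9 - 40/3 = (m/3 + 1)*(m - 8/3)*(m + 5)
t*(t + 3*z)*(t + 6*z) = t^3 + 9*t^2*z + 18*t*z^2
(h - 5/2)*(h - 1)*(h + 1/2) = h^3 - 3*h^2 + 3*h/4 + 5/4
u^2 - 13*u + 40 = (u - 8)*(u - 5)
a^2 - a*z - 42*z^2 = (a - 7*z)*(a + 6*z)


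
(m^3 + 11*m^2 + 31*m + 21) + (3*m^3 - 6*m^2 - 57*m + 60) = 4*m^3 + 5*m^2 - 26*m + 81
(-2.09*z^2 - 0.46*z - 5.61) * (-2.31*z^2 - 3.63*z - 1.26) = 4.8279*z^4 + 8.6493*z^3 + 17.2623*z^2 + 20.9439*z + 7.0686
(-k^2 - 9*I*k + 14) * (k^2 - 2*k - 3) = -k^4 + 2*k^3 - 9*I*k^3 + 17*k^2 + 18*I*k^2 - 28*k + 27*I*k - 42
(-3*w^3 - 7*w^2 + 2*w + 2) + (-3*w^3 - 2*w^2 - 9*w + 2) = -6*w^3 - 9*w^2 - 7*w + 4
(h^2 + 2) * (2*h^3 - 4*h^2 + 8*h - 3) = 2*h^5 - 4*h^4 + 12*h^3 - 11*h^2 + 16*h - 6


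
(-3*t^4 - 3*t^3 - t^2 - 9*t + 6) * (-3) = 9*t^4 + 9*t^3 + 3*t^2 + 27*t - 18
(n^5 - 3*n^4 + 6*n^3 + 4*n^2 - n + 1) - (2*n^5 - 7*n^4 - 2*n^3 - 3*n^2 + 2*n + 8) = -n^5 + 4*n^4 + 8*n^3 + 7*n^2 - 3*n - 7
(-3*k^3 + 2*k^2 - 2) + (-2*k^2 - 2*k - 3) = -3*k^3 - 2*k - 5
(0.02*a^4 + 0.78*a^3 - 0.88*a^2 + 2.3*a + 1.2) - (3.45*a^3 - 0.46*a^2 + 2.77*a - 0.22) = 0.02*a^4 - 2.67*a^3 - 0.42*a^2 - 0.47*a + 1.42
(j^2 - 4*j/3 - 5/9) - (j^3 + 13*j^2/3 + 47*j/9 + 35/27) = -j^3 - 10*j^2/3 - 59*j/9 - 50/27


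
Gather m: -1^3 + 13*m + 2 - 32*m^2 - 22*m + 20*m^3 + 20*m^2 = 20*m^3 - 12*m^2 - 9*m + 1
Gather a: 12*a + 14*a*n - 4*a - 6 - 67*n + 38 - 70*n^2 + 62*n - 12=a*(14*n + 8) - 70*n^2 - 5*n + 20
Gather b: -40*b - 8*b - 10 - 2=-48*b - 12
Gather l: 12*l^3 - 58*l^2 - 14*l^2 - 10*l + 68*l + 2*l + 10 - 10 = 12*l^3 - 72*l^2 + 60*l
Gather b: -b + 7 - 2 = 5 - b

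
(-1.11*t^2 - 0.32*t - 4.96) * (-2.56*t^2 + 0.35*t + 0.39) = 2.8416*t^4 + 0.4307*t^3 + 12.1527*t^2 - 1.8608*t - 1.9344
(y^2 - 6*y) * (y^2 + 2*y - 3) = y^4 - 4*y^3 - 15*y^2 + 18*y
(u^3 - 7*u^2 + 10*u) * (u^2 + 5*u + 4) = u^5 - 2*u^4 - 21*u^3 + 22*u^2 + 40*u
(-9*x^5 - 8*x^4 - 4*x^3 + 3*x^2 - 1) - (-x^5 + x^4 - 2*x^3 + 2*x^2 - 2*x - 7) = -8*x^5 - 9*x^4 - 2*x^3 + x^2 + 2*x + 6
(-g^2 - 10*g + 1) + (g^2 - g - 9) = -11*g - 8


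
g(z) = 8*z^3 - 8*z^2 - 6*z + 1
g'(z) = 24*z^2 - 16*z - 6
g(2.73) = 87.77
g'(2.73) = 129.19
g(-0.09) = 1.47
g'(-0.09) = -4.37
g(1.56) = 2.54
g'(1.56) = 27.45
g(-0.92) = -6.48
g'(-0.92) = 29.03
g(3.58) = 244.05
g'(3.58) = 244.31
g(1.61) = 3.99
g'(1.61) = 30.45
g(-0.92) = -6.48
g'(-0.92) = 29.03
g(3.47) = 218.11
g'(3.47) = 227.46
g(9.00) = 5131.00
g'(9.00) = 1794.00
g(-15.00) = -28709.00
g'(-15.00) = 5634.00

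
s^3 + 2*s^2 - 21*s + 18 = (s - 3)*(s - 1)*(s + 6)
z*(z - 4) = z^2 - 4*z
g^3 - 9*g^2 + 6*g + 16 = (g - 8)*(g - 2)*(g + 1)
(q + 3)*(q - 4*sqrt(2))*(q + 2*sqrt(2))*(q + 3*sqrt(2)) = q^4 + sqrt(2)*q^3 + 3*q^3 - 28*q^2 + 3*sqrt(2)*q^2 - 84*q - 48*sqrt(2)*q - 144*sqrt(2)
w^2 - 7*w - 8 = (w - 8)*(w + 1)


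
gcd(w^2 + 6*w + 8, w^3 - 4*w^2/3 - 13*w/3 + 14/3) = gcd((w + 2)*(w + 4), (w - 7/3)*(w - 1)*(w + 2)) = w + 2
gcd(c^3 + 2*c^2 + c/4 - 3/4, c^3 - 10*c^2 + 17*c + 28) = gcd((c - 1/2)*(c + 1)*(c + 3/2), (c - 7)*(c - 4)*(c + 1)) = c + 1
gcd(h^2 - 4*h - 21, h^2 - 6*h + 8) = 1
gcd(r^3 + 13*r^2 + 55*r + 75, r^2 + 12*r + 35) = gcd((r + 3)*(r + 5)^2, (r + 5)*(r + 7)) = r + 5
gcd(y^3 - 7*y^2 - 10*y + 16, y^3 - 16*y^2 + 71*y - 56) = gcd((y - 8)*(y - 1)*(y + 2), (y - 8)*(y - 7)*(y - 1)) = y^2 - 9*y + 8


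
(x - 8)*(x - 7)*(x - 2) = x^3 - 17*x^2 + 86*x - 112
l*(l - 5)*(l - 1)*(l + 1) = l^4 - 5*l^3 - l^2 + 5*l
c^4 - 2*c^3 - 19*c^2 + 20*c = c*(c - 5)*(c - 1)*(c + 4)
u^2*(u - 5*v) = u^3 - 5*u^2*v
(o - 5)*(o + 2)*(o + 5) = o^3 + 2*o^2 - 25*o - 50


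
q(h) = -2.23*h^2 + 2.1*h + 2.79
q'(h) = 2.1 - 4.46*h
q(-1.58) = -6.09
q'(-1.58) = 9.15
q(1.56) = 0.64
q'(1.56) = -4.86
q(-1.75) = -7.71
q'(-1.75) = 9.90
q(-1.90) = -9.25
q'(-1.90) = 10.57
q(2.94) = -10.31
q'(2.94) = -11.01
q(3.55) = -17.86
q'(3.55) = -13.73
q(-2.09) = -11.34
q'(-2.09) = 11.42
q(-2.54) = -16.93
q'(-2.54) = 13.43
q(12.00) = -293.13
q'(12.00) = -51.42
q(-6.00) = -90.09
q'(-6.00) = 28.86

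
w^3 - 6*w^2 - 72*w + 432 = (w - 6)*(w - 6*sqrt(2))*(w + 6*sqrt(2))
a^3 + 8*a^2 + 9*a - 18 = (a - 1)*(a + 3)*(a + 6)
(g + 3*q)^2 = g^2 + 6*g*q + 9*q^2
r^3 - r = r*(r - 1)*(r + 1)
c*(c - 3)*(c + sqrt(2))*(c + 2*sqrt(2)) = c^4 - 3*c^3 + 3*sqrt(2)*c^3 - 9*sqrt(2)*c^2 + 4*c^2 - 12*c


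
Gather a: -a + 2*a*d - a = a*(2*d - 2)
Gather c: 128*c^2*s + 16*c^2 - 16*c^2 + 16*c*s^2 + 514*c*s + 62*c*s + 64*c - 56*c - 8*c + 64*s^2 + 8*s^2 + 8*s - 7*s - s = 128*c^2*s + c*(16*s^2 + 576*s) + 72*s^2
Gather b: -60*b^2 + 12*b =-60*b^2 + 12*b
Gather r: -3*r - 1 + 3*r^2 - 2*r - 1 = 3*r^2 - 5*r - 2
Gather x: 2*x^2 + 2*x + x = 2*x^2 + 3*x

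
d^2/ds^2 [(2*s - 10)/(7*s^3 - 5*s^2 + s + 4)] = 4*((s - 5)*(21*s^2 - 10*s + 1)^2 + (-21*s^2 + 10*s - (s - 5)*(21*s - 5) - 1)*(7*s^3 - 5*s^2 + s + 4))/(7*s^3 - 5*s^2 + s + 4)^3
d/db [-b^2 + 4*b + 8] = 4 - 2*b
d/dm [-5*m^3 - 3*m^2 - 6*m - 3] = -15*m^2 - 6*m - 6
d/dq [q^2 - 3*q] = 2*q - 3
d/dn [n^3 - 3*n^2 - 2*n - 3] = 3*n^2 - 6*n - 2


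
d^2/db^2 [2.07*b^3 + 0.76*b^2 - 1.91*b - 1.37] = 12.42*b + 1.52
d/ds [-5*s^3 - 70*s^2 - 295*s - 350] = -15*s^2 - 140*s - 295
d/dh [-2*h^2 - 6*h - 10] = -4*h - 6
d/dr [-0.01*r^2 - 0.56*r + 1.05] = -0.02*r - 0.56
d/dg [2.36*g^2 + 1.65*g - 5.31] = 4.72*g + 1.65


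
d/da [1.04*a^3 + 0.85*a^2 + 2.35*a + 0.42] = 3.12*a^2 + 1.7*a + 2.35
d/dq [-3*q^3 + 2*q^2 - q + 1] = -9*q^2 + 4*q - 1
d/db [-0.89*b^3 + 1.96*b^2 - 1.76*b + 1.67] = -2.67*b^2 + 3.92*b - 1.76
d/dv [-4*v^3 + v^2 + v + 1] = -12*v^2 + 2*v + 1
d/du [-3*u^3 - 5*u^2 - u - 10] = -9*u^2 - 10*u - 1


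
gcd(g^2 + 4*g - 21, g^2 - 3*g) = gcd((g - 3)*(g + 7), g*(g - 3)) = g - 3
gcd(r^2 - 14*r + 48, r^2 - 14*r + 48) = r^2 - 14*r + 48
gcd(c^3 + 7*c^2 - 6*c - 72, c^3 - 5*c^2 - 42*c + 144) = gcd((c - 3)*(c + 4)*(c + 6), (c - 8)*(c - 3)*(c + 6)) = c^2 + 3*c - 18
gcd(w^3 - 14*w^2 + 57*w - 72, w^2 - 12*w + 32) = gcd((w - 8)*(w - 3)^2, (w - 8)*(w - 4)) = w - 8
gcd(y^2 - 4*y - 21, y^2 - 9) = y + 3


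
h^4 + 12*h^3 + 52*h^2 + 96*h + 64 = (h + 2)^2*(h + 4)^2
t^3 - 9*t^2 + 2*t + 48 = (t - 8)*(t - 3)*(t + 2)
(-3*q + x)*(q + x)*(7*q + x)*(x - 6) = -21*q^3*x + 126*q^3 - 17*q^2*x^2 + 102*q^2*x + 5*q*x^3 - 30*q*x^2 + x^4 - 6*x^3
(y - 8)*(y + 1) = y^2 - 7*y - 8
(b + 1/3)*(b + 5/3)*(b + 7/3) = b^3 + 13*b^2/3 + 47*b/9 + 35/27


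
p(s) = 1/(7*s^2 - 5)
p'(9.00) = 0.00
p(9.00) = 0.00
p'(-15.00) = 0.00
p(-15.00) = 0.00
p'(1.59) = -0.14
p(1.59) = 0.08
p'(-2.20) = 0.04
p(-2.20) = 0.03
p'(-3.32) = 0.01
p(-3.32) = 0.01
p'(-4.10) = 0.00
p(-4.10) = 0.01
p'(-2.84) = 0.02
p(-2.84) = 0.02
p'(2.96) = -0.01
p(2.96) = 0.02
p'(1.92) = -0.06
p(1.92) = 0.05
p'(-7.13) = 0.00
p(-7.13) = 0.00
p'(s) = -14*s/(7*s^2 - 5)^2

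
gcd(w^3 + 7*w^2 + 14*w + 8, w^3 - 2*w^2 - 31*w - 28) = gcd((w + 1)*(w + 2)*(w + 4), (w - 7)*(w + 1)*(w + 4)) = w^2 + 5*w + 4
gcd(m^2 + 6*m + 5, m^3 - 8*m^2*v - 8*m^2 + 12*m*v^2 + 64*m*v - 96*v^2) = 1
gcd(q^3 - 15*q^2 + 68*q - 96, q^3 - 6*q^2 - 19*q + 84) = q - 3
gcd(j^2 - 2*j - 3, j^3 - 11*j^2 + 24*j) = j - 3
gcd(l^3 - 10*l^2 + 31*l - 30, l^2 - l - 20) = l - 5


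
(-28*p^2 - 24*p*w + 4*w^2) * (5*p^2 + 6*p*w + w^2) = -140*p^4 - 288*p^3*w - 152*p^2*w^2 + 4*w^4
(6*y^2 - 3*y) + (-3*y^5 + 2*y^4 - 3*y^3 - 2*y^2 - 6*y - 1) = -3*y^5 + 2*y^4 - 3*y^3 + 4*y^2 - 9*y - 1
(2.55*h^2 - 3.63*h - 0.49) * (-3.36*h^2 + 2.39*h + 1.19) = -8.568*h^4 + 18.2913*h^3 - 3.9948*h^2 - 5.4908*h - 0.5831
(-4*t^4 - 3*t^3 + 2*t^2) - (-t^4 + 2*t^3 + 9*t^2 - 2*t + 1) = -3*t^4 - 5*t^3 - 7*t^2 + 2*t - 1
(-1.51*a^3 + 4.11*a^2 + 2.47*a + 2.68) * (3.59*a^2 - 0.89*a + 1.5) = -5.4209*a^5 + 16.0988*a^4 + 2.9444*a^3 + 13.5879*a^2 + 1.3198*a + 4.02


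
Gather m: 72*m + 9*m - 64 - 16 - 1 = 81*m - 81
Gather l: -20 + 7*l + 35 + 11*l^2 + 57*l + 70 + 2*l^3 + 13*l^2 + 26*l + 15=2*l^3 + 24*l^2 + 90*l + 100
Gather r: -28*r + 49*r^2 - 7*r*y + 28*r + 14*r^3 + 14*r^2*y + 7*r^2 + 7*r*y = 14*r^3 + r^2*(14*y + 56)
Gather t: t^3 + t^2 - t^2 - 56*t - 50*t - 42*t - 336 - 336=t^3 - 148*t - 672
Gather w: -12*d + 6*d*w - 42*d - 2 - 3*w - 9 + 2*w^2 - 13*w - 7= -54*d + 2*w^2 + w*(6*d - 16) - 18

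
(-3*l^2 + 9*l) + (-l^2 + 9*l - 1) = -4*l^2 + 18*l - 1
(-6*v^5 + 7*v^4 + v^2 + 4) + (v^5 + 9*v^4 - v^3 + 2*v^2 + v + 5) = -5*v^5 + 16*v^4 - v^3 + 3*v^2 + v + 9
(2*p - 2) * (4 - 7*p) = -14*p^2 + 22*p - 8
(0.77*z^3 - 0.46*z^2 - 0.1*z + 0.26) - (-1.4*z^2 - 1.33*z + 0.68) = 0.77*z^3 + 0.94*z^2 + 1.23*z - 0.42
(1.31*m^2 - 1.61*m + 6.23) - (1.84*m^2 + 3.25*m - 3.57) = -0.53*m^2 - 4.86*m + 9.8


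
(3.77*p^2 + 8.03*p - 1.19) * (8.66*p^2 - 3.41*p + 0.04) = 32.6482*p^4 + 56.6841*p^3 - 37.5369*p^2 + 4.3791*p - 0.0476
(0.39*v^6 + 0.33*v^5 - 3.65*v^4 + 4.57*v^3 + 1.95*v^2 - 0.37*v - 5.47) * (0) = 0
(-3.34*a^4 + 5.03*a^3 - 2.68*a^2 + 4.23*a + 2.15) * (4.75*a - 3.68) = -15.865*a^5 + 36.1837*a^4 - 31.2404*a^3 + 29.9549*a^2 - 5.3539*a - 7.912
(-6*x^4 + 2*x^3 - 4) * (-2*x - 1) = 12*x^5 + 2*x^4 - 2*x^3 + 8*x + 4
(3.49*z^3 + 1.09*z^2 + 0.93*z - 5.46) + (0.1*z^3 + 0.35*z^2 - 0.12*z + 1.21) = 3.59*z^3 + 1.44*z^2 + 0.81*z - 4.25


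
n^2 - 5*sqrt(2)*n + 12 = (n - 3*sqrt(2))*(n - 2*sqrt(2))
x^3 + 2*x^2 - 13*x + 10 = (x - 2)*(x - 1)*(x + 5)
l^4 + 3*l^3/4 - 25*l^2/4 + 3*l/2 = l*(l - 2)*(l - 1/4)*(l + 3)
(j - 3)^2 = j^2 - 6*j + 9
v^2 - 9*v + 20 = (v - 5)*(v - 4)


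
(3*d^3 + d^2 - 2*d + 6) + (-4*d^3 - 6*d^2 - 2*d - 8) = -d^3 - 5*d^2 - 4*d - 2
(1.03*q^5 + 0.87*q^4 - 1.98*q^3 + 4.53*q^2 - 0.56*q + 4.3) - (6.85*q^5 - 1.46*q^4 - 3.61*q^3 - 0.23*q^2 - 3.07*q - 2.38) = -5.82*q^5 + 2.33*q^4 + 1.63*q^3 + 4.76*q^2 + 2.51*q + 6.68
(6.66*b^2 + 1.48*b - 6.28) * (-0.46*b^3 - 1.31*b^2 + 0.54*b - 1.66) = -3.0636*b^5 - 9.4054*b^4 + 4.5464*b^3 - 2.0296*b^2 - 5.848*b + 10.4248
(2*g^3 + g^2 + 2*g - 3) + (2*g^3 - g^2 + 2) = 4*g^3 + 2*g - 1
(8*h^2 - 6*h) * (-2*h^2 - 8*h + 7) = -16*h^4 - 52*h^3 + 104*h^2 - 42*h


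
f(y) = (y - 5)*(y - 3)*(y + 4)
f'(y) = (y - 5)*(y - 3) + (y - 5)*(y + 4) + (y - 3)*(y + 4)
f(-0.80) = 70.53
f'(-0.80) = -8.68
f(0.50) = 50.62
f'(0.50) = -20.25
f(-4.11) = -7.12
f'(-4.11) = 66.56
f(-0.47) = 67.00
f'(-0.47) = -12.58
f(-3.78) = 13.10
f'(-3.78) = 56.11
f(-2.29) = 65.94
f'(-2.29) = 17.05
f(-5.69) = -156.99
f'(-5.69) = 125.65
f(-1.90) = 71.00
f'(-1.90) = 9.03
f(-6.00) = -198.00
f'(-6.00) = 139.00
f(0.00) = 60.00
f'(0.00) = -17.00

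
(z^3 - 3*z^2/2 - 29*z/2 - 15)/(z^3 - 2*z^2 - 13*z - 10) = (z + 3/2)/(z + 1)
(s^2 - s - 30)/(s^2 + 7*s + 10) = (s - 6)/(s + 2)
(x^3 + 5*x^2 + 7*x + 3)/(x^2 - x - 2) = (x^2 + 4*x + 3)/(x - 2)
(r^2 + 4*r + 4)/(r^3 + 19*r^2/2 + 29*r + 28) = 2*(r + 2)/(2*r^2 + 15*r + 28)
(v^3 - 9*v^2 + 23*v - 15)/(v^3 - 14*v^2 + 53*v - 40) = (v - 3)/(v - 8)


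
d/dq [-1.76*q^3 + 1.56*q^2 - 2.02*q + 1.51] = -5.28*q^2 + 3.12*q - 2.02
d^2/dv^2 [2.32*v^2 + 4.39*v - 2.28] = 4.64000000000000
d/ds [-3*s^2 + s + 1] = 1 - 6*s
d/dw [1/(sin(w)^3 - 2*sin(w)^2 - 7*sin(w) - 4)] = (7 - 3*sin(w))*cos(w)/((sin(w) - 4)^2*(sin(w) + 1)^3)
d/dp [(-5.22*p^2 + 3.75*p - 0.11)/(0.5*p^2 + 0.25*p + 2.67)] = (-3.18*p^2 - 27.7648*p + 10.04)/(0.25*p^4 + 0.25*p^3 + 2.7325*p^2 + 1.335*p + 7.1289)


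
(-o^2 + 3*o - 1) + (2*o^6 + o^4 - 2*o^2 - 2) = 2*o^6 + o^4 - 3*o^2 + 3*o - 3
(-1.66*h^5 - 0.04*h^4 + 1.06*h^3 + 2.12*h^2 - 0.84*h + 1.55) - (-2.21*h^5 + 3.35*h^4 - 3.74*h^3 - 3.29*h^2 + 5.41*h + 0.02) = 0.55*h^5 - 3.39*h^4 + 4.8*h^3 + 5.41*h^2 - 6.25*h + 1.53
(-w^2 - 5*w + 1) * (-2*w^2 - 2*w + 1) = 2*w^4 + 12*w^3 + 7*w^2 - 7*w + 1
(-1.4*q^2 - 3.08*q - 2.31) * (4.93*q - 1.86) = -6.902*q^3 - 12.5804*q^2 - 5.6595*q + 4.2966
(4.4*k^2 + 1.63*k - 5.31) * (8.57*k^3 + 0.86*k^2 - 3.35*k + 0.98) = 37.708*k^5 + 17.7531*k^4 - 58.8449*k^3 - 5.7151*k^2 + 19.3859*k - 5.2038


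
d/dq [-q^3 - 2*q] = -3*q^2 - 2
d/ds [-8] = 0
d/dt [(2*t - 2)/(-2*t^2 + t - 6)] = 2*(-2*t^2 + t + (t - 1)*(4*t - 1) - 6)/(2*t^2 - t + 6)^2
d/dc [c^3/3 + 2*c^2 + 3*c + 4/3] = c^2 + 4*c + 3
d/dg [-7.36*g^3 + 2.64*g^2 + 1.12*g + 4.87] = -22.08*g^2 + 5.28*g + 1.12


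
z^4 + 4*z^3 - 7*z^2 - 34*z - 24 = (z - 3)*(z + 1)*(z + 2)*(z + 4)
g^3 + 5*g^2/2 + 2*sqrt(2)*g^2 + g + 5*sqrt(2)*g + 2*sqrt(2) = (g + 1/2)*(g + 2)*(g + 2*sqrt(2))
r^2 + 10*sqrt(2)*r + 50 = (r + 5*sqrt(2))^2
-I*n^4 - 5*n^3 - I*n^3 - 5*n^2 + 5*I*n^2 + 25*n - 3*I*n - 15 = (n - 1)*(n + 3)*(n - 5*I)*(-I*n + I)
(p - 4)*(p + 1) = p^2 - 3*p - 4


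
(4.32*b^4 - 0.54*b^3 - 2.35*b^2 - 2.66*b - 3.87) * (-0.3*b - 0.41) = -1.296*b^5 - 1.6092*b^4 + 0.9264*b^3 + 1.7615*b^2 + 2.2516*b + 1.5867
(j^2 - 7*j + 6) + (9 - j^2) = 15 - 7*j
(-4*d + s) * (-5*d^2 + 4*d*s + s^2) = 20*d^3 - 21*d^2*s + s^3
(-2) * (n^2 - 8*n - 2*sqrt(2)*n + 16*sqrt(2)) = -2*n^2 + 4*sqrt(2)*n + 16*n - 32*sqrt(2)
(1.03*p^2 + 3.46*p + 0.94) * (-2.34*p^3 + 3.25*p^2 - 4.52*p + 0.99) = -2.4102*p^5 - 4.7489*p^4 + 4.3898*p^3 - 11.5645*p^2 - 0.823399999999999*p + 0.9306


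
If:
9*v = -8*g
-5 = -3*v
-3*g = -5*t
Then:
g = -15/8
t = -9/8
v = 5/3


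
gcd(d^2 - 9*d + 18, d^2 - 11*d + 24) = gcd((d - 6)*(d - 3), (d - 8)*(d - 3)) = d - 3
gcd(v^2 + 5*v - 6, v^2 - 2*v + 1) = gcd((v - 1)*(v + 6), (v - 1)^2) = v - 1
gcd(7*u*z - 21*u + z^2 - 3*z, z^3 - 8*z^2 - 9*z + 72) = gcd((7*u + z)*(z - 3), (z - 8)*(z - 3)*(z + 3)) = z - 3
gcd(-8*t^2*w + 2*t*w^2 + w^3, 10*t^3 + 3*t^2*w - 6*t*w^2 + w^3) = 2*t - w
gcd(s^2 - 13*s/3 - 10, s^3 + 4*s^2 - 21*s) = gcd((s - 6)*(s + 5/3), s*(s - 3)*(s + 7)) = 1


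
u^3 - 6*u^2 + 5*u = u*(u - 5)*(u - 1)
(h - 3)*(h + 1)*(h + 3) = h^3 + h^2 - 9*h - 9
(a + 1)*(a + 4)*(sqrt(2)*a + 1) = sqrt(2)*a^3 + a^2 + 5*sqrt(2)*a^2 + 5*a + 4*sqrt(2)*a + 4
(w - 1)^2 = w^2 - 2*w + 1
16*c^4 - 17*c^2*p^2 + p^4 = (-4*c + p)*(-c + p)*(c + p)*(4*c + p)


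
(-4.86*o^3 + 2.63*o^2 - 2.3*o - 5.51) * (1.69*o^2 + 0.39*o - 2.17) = -8.2134*o^5 + 2.5493*o^4 + 7.6849*o^3 - 15.916*o^2 + 2.8421*o + 11.9567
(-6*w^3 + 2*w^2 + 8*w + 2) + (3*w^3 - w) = -3*w^3 + 2*w^2 + 7*w + 2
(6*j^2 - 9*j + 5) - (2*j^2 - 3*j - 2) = 4*j^2 - 6*j + 7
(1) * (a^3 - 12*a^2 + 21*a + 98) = a^3 - 12*a^2 + 21*a + 98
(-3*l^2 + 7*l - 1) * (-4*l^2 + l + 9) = 12*l^4 - 31*l^3 - 16*l^2 + 62*l - 9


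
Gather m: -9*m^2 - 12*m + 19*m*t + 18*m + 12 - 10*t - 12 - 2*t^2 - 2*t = -9*m^2 + m*(19*t + 6) - 2*t^2 - 12*t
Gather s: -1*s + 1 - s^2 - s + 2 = -s^2 - 2*s + 3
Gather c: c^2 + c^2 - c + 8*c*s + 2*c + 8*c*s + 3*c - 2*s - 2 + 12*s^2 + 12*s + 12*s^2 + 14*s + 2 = 2*c^2 + c*(16*s + 4) + 24*s^2 + 24*s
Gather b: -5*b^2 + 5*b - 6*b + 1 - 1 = -5*b^2 - b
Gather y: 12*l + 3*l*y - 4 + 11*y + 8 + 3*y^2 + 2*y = 12*l + 3*y^2 + y*(3*l + 13) + 4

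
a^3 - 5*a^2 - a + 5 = (a - 5)*(a - 1)*(a + 1)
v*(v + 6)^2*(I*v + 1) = I*v^4 + v^3 + 12*I*v^3 + 12*v^2 + 36*I*v^2 + 36*v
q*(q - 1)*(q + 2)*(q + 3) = q^4 + 4*q^3 + q^2 - 6*q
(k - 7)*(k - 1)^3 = k^4 - 10*k^3 + 24*k^2 - 22*k + 7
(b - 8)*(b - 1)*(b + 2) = b^3 - 7*b^2 - 10*b + 16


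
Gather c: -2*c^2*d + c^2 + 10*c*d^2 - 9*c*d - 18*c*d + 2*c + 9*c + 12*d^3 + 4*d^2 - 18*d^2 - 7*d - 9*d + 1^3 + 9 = c^2*(1 - 2*d) + c*(10*d^2 - 27*d + 11) + 12*d^3 - 14*d^2 - 16*d + 10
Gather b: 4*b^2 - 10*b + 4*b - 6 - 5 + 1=4*b^2 - 6*b - 10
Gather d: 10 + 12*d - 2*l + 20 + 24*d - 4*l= 36*d - 6*l + 30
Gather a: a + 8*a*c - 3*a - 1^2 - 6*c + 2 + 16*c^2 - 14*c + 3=a*(8*c - 2) + 16*c^2 - 20*c + 4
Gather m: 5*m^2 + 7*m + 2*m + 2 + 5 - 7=5*m^2 + 9*m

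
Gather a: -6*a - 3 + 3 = -6*a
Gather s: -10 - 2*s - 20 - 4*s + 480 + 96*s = 90*s + 450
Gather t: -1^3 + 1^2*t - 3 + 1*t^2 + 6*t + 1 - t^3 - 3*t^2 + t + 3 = -t^3 - 2*t^2 + 8*t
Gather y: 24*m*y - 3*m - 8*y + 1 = -3*m + y*(24*m - 8) + 1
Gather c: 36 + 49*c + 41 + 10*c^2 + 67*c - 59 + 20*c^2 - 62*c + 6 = 30*c^2 + 54*c + 24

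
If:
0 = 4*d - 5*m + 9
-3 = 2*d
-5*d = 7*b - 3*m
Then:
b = 93/70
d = -3/2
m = 3/5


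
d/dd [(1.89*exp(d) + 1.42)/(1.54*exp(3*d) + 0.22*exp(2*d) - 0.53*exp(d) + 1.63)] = (-5.8212*exp(3*d) - 6.9762*exp(2*d) - 0.6248*exp(d) + 3.8333)*exp(d)/(2.3716*exp(6*d) + 0.6776*exp(5*d) - 1.584*exp(4*d) + 4.7872*exp(3*d) + 0.9981*exp(2*d) - 1.7278*exp(d) + 2.6569)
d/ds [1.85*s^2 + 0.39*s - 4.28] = 3.7*s + 0.39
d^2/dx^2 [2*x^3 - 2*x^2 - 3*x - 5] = 12*x - 4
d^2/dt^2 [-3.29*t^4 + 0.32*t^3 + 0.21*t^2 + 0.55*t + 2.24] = -39.48*t^2 + 1.92*t + 0.42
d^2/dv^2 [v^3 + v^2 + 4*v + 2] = 6*v + 2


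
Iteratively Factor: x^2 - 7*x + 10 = (x - 2)*(x - 5)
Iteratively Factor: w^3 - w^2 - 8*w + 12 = (w + 3)*(w^2 - 4*w + 4) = (w - 2)*(w + 3)*(w - 2)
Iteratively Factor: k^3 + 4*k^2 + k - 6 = (k + 3)*(k^2 + k - 2) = (k - 1)*(k + 3)*(k + 2)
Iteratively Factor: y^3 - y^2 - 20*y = (y - 5)*(y^2 + 4*y) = y*(y - 5)*(y + 4)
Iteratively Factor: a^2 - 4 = (a + 2)*(a - 2)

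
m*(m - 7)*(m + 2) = m^3 - 5*m^2 - 14*m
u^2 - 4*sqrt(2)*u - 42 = (u - 7*sqrt(2))*(u + 3*sqrt(2))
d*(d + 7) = d^2 + 7*d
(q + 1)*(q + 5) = q^2 + 6*q + 5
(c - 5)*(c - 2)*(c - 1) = c^3 - 8*c^2 + 17*c - 10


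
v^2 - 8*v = v*(v - 8)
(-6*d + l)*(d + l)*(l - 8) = -6*d^2*l + 48*d^2 - 5*d*l^2 + 40*d*l + l^3 - 8*l^2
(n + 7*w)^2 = n^2 + 14*n*w + 49*w^2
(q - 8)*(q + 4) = q^2 - 4*q - 32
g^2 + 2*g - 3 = (g - 1)*(g + 3)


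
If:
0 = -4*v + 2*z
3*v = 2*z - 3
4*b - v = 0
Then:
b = 3/4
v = 3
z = 6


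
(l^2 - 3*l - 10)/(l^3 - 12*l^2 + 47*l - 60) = (l + 2)/(l^2 - 7*l + 12)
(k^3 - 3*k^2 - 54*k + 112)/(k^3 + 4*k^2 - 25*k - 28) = (k^2 - 10*k + 16)/(k^2 - 3*k - 4)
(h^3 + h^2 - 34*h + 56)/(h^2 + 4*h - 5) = (h^3 + h^2 - 34*h + 56)/(h^2 + 4*h - 5)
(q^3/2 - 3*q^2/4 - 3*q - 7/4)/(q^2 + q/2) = (2*q^3 - 3*q^2 - 12*q - 7)/(2*q*(2*q + 1))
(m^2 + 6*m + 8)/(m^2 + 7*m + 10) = (m + 4)/(m + 5)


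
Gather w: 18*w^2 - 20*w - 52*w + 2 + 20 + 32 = 18*w^2 - 72*w + 54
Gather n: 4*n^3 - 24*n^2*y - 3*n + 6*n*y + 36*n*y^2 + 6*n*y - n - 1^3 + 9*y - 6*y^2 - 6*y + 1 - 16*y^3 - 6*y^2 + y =4*n^3 - 24*n^2*y + n*(36*y^2 + 12*y - 4) - 16*y^3 - 12*y^2 + 4*y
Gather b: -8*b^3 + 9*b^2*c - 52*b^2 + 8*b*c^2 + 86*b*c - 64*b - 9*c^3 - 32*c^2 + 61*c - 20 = -8*b^3 + b^2*(9*c - 52) + b*(8*c^2 + 86*c - 64) - 9*c^3 - 32*c^2 + 61*c - 20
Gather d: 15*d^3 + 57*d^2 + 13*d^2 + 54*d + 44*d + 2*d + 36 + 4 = 15*d^3 + 70*d^2 + 100*d + 40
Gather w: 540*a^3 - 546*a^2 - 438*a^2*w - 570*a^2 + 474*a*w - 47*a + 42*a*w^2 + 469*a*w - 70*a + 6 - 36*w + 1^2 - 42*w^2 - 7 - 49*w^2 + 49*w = 540*a^3 - 1116*a^2 - 117*a + w^2*(42*a - 91) + w*(-438*a^2 + 943*a + 13)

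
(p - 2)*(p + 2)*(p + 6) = p^3 + 6*p^2 - 4*p - 24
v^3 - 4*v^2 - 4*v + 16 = (v - 4)*(v - 2)*(v + 2)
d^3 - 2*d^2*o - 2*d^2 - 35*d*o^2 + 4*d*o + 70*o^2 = (d - 2)*(d - 7*o)*(d + 5*o)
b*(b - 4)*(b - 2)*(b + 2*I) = b^4 - 6*b^3 + 2*I*b^3 + 8*b^2 - 12*I*b^2 + 16*I*b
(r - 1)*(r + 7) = r^2 + 6*r - 7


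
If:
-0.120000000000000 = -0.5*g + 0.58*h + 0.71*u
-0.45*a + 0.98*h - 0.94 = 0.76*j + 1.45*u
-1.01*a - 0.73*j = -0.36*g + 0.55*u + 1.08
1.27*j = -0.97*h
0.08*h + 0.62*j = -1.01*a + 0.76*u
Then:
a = -15.48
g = -35.56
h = -15.51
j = 11.85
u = -12.54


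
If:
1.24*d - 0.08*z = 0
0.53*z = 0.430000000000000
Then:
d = 0.05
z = 0.81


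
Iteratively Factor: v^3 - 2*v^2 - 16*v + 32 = (v - 2)*(v^2 - 16) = (v - 4)*(v - 2)*(v + 4)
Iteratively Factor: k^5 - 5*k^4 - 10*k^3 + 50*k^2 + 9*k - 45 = (k - 1)*(k^4 - 4*k^3 - 14*k^2 + 36*k + 45) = (k - 1)*(k + 3)*(k^3 - 7*k^2 + 7*k + 15) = (k - 1)*(k + 1)*(k + 3)*(k^2 - 8*k + 15) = (k - 5)*(k - 1)*(k + 1)*(k + 3)*(k - 3)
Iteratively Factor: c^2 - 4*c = (c - 4)*(c)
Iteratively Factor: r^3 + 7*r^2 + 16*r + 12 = (r + 3)*(r^2 + 4*r + 4) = (r + 2)*(r + 3)*(r + 2)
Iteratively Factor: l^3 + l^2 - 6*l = (l - 2)*(l^2 + 3*l) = l*(l - 2)*(l + 3)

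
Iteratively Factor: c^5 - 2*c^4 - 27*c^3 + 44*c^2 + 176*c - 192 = (c - 4)*(c^4 + 2*c^3 - 19*c^2 - 32*c + 48) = (c - 4)*(c + 4)*(c^3 - 2*c^2 - 11*c + 12) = (c - 4)*(c + 3)*(c + 4)*(c^2 - 5*c + 4) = (c - 4)^2*(c + 3)*(c + 4)*(c - 1)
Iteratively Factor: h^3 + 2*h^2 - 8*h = (h + 4)*(h^2 - 2*h) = (h - 2)*(h + 4)*(h)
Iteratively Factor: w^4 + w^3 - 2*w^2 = (w + 2)*(w^3 - w^2) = w*(w + 2)*(w^2 - w) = w*(w - 1)*(w + 2)*(w)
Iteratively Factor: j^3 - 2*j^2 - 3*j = (j + 1)*(j^2 - 3*j) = j*(j + 1)*(j - 3)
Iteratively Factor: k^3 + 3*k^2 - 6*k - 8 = (k + 1)*(k^2 + 2*k - 8) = (k - 2)*(k + 1)*(k + 4)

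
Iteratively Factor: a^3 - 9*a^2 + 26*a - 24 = (a - 2)*(a^2 - 7*a + 12) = (a - 3)*(a - 2)*(a - 4)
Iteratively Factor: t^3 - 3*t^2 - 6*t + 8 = (t + 2)*(t^2 - 5*t + 4) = (t - 4)*(t + 2)*(t - 1)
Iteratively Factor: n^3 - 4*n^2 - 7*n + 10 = (n + 2)*(n^2 - 6*n + 5) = (n - 5)*(n + 2)*(n - 1)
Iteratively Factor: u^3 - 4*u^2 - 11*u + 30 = (u - 2)*(u^2 - 2*u - 15) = (u - 5)*(u - 2)*(u + 3)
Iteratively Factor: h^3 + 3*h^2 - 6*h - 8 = (h - 2)*(h^2 + 5*h + 4) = (h - 2)*(h + 1)*(h + 4)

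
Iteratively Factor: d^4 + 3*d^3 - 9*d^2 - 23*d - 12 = (d - 3)*(d^3 + 6*d^2 + 9*d + 4) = (d - 3)*(d + 1)*(d^2 + 5*d + 4) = (d - 3)*(d + 1)^2*(d + 4)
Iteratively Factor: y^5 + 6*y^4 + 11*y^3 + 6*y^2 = (y)*(y^4 + 6*y^3 + 11*y^2 + 6*y) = y*(y + 1)*(y^3 + 5*y^2 + 6*y) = y*(y + 1)*(y + 2)*(y^2 + 3*y) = y*(y + 1)*(y + 2)*(y + 3)*(y)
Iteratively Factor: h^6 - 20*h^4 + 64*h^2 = (h + 4)*(h^5 - 4*h^4 - 4*h^3 + 16*h^2) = (h - 2)*(h + 4)*(h^4 - 2*h^3 - 8*h^2) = h*(h - 2)*(h + 4)*(h^3 - 2*h^2 - 8*h) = h*(h - 4)*(h - 2)*(h + 4)*(h^2 + 2*h) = h^2*(h - 4)*(h - 2)*(h + 4)*(h + 2)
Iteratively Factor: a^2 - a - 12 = (a + 3)*(a - 4)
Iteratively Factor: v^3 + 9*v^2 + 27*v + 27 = (v + 3)*(v^2 + 6*v + 9) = (v + 3)^2*(v + 3)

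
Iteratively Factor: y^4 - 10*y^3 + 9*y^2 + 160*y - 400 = (y - 5)*(y^3 - 5*y^2 - 16*y + 80) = (y - 5)*(y - 4)*(y^2 - y - 20) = (y - 5)*(y - 4)*(y + 4)*(y - 5)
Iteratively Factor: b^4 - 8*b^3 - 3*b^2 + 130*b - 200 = (b - 5)*(b^3 - 3*b^2 - 18*b + 40) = (b - 5)*(b - 2)*(b^2 - b - 20) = (b - 5)*(b - 2)*(b + 4)*(b - 5)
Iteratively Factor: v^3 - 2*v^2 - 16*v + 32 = (v - 2)*(v^2 - 16) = (v - 4)*(v - 2)*(v + 4)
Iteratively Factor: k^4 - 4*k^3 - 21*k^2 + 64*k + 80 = (k + 1)*(k^3 - 5*k^2 - 16*k + 80) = (k - 4)*(k + 1)*(k^2 - k - 20) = (k - 4)*(k + 1)*(k + 4)*(k - 5)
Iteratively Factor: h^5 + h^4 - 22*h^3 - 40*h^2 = (h + 2)*(h^4 - h^3 - 20*h^2) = h*(h + 2)*(h^3 - h^2 - 20*h) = h*(h + 2)*(h + 4)*(h^2 - 5*h) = h*(h - 5)*(h + 2)*(h + 4)*(h)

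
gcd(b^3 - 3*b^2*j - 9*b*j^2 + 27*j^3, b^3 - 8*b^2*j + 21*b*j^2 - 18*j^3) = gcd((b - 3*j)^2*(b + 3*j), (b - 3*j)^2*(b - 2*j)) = b^2 - 6*b*j + 9*j^2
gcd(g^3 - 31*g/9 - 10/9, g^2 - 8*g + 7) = 1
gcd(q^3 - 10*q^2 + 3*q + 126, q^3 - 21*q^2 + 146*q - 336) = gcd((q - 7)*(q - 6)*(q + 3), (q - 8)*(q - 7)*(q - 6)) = q^2 - 13*q + 42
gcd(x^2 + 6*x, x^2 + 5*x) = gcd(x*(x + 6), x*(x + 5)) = x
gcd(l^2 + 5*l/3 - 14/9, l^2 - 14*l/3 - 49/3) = l + 7/3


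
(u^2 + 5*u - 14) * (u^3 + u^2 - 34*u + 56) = u^5 + 6*u^4 - 43*u^3 - 128*u^2 + 756*u - 784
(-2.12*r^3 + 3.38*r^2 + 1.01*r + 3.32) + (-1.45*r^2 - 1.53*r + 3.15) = -2.12*r^3 + 1.93*r^2 - 0.52*r + 6.47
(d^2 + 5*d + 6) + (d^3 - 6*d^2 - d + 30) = d^3 - 5*d^2 + 4*d + 36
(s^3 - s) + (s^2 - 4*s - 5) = s^3 + s^2 - 5*s - 5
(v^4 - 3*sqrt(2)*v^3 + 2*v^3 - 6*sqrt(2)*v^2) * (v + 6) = v^5 - 3*sqrt(2)*v^4 + 8*v^4 - 24*sqrt(2)*v^3 + 12*v^3 - 36*sqrt(2)*v^2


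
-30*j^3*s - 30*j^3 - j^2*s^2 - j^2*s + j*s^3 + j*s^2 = (-6*j + s)*(5*j + s)*(j*s + j)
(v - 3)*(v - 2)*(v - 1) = v^3 - 6*v^2 + 11*v - 6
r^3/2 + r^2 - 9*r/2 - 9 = (r/2 + 1)*(r - 3)*(r + 3)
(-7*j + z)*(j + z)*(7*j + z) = -49*j^3 - 49*j^2*z + j*z^2 + z^3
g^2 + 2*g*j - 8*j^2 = (g - 2*j)*(g + 4*j)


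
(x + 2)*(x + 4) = x^2 + 6*x + 8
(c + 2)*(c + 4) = c^2 + 6*c + 8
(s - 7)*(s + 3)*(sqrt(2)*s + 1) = sqrt(2)*s^3 - 4*sqrt(2)*s^2 + s^2 - 21*sqrt(2)*s - 4*s - 21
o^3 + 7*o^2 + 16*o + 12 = (o + 2)^2*(o + 3)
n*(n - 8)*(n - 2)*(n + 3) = n^4 - 7*n^3 - 14*n^2 + 48*n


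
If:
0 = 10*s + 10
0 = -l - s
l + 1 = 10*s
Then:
No Solution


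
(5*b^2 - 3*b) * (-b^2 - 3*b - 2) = -5*b^4 - 12*b^3 - b^2 + 6*b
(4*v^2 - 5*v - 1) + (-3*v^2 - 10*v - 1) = v^2 - 15*v - 2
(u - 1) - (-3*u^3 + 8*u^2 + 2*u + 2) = 3*u^3 - 8*u^2 - u - 3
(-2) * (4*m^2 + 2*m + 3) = -8*m^2 - 4*m - 6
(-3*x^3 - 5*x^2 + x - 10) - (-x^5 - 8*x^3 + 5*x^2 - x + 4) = x^5 + 5*x^3 - 10*x^2 + 2*x - 14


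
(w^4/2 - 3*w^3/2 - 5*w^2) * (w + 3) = w^5/2 - 19*w^3/2 - 15*w^2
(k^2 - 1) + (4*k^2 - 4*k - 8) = 5*k^2 - 4*k - 9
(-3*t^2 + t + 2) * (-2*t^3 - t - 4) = 6*t^5 - 2*t^4 - t^3 + 11*t^2 - 6*t - 8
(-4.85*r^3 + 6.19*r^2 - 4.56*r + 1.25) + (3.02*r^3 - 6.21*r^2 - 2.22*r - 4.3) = -1.83*r^3 - 0.0199999999999996*r^2 - 6.78*r - 3.05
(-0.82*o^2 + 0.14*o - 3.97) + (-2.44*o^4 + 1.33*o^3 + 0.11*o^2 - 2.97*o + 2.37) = -2.44*o^4 + 1.33*o^3 - 0.71*o^2 - 2.83*o - 1.6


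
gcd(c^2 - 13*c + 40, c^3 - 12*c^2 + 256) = c - 8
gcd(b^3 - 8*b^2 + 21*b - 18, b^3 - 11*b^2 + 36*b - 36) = b^2 - 5*b + 6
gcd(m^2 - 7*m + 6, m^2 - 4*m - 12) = m - 6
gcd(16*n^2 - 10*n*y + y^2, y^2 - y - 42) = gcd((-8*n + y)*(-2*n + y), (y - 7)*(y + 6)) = 1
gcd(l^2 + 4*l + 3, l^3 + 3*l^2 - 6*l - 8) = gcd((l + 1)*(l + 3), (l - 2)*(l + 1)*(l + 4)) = l + 1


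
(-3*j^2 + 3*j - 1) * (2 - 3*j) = 9*j^3 - 15*j^2 + 9*j - 2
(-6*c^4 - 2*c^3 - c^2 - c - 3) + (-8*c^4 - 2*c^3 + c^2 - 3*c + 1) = -14*c^4 - 4*c^3 - 4*c - 2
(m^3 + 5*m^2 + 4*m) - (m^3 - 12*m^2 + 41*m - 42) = 17*m^2 - 37*m + 42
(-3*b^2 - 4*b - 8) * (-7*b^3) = 21*b^5 + 28*b^4 + 56*b^3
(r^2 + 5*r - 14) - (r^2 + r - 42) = 4*r + 28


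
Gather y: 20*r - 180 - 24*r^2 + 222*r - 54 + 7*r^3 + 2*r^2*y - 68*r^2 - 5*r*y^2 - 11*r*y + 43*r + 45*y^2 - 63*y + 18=7*r^3 - 92*r^2 + 285*r + y^2*(45 - 5*r) + y*(2*r^2 - 11*r - 63) - 216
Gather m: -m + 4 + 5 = 9 - m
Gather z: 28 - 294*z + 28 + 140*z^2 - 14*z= 140*z^2 - 308*z + 56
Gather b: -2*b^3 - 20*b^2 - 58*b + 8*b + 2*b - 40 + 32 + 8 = -2*b^3 - 20*b^2 - 48*b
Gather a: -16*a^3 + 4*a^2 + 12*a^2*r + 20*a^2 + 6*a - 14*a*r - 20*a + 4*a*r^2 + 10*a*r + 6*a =-16*a^3 + a^2*(12*r + 24) + a*(4*r^2 - 4*r - 8)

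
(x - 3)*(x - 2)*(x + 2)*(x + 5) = x^4 + 2*x^3 - 19*x^2 - 8*x + 60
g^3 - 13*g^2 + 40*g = g*(g - 8)*(g - 5)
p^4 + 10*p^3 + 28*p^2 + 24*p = p*(p + 2)^2*(p + 6)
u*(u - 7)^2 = u^3 - 14*u^2 + 49*u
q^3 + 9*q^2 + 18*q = q*(q + 3)*(q + 6)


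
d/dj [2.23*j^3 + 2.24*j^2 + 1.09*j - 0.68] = 6.69*j^2 + 4.48*j + 1.09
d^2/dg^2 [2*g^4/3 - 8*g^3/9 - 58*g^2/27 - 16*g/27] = 8*g^2 - 16*g/3 - 116/27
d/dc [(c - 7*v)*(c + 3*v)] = 2*c - 4*v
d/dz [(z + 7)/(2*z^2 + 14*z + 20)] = (z^2 + 7*z - (z + 7)*(2*z + 7) + 10)/(2*(z^2 + 7*z + 10)^2)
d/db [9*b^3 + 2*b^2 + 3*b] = 27*b^2 + 4*b + 3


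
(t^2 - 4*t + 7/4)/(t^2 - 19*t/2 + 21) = (t - 1/2)/(t - 6)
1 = 1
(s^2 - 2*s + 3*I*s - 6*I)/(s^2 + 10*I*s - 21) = (s - 2)/(s + 7*I)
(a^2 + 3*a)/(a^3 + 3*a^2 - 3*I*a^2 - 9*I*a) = 1/(a - 3*I)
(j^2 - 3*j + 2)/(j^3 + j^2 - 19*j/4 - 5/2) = 4*(j - 1)/(4*j^2 + 12*j + 5)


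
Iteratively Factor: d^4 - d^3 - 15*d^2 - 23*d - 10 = (d + 2)*(d^3 - 3*d^2 - 9*d - 5) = (d - 5)*(d + 2)*(d^2 + 2*d + 1) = (d - 5)*(d + 1)*(d + 2)*(d + 1)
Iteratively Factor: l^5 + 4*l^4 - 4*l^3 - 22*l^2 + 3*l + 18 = (l - 1)*(l^4 + 5*l^3 + l^2 - 21*l - 18) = (l - 2)*(l - 1)*(l^3 + 7*l^2 + 15*l + 9) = (l - 2)*(l - 1)*(l + 3)*(l^2 + 4*l + 3) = (l - 2)*(l - 1)*(l + 3)^2*(l + 1)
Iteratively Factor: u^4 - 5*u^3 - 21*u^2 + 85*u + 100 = (u - 5)*(u^3 - 21*u - 20) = (u - 5)*(u + 1)*(u^2 - u - 20) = (u - 5)^2*(u + 1)*(u + 4)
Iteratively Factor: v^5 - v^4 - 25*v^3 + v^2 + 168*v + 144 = (v + 3)*(v^4 - 4*v^3 - 13*v^2 + 40*v + 48) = (v - 4)*(v + 3)*(v^3 - 13*v - 12) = (v - 4)*(v + 1)*(v + 3)*(v^2 - v - 12) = (v - 4)^2*(v + 1)*(v + 3)*(v + 3)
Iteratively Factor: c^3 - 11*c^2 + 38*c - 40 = (c - 5)*(c^2 - 6*c + 8) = (c - 5)*(c - 4)*(c - 2)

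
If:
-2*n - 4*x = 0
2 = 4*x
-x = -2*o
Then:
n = -1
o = 1/4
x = 1/2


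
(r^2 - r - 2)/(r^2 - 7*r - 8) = (r - 2)/(r - 8)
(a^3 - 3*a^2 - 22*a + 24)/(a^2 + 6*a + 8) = (a^2 - 7*a + 6)/(a + 2)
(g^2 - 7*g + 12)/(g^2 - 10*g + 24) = (g - 3)/(g - 6)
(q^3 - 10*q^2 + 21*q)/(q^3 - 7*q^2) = (q - 3)/q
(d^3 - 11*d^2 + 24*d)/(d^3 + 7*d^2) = (d^2 - 11*d + 24)/(d*(d + 7))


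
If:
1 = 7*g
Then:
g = 1/7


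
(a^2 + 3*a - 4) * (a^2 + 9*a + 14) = a^4 + 12*a^3 + 37*a^2 + 6*a - 56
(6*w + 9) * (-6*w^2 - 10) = -36*w^3 - 54*w^2 - 60*w - 90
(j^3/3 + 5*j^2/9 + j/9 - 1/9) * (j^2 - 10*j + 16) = j^5/3 - 25*j^4/9 - j^3/9 + 23*j^2/3 + 26*j/9 - 16/9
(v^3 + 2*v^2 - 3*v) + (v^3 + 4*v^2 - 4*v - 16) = 2*v^3 + 6*v^2 - 7*v - 16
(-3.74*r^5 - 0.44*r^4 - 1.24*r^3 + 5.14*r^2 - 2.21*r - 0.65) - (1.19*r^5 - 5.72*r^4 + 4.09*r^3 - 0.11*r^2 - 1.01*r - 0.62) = -4.93*r^5 + 5.28*r^4 - 5.33*r^3 + 5.25*r^2 - 1.2*r - 0.03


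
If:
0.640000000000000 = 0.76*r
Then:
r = 0.84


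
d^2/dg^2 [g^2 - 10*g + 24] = 2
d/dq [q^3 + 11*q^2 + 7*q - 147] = 3*q^2 + 22*q + 7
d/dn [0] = 0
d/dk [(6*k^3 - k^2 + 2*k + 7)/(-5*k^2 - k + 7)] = (-30*k^4 - 12*k^3 + 137*k^2 + 56*k + 21)/(25*k^4 + 10*k^3 - 69*k^2 - 14*k + 49)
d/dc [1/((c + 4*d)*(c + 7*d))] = (-2*c - 11*d)/(c^4 + 22*c^3*d + 177*c^2*d^2 + 616*c*d^3 + 784*d^4)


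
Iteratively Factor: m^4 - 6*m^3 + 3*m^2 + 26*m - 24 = (m - 4)*(m^3 - 2*m^2 - 5*m + 6) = (m - 4)*(m - 3)*(m^2 + m - 2) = (m - 4)*(m - 3)*(m - 1)*(m + 2)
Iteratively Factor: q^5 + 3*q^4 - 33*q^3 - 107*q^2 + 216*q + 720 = (q + 3)*(q^4 - 33*q^2 - 8*q + 240) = (q - 3)*(q + 3)*(q^3 + 3*q^2 - 24*q - 80) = (q - 3)*(q + 3)*(q + 4)*(q^2 - q - 20) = (q - 5)*(q - 3)*(q + 3)*(q + 4)*(q + 4)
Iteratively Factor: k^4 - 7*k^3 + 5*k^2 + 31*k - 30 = (k + 2)*(k^3 - 9*k^2 + 23*k - 15) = (k - 1)*(k + 2)*(k^2 - 8*k + 15) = (k - 3)*(k - 1)*(k + 2)*(k - 5)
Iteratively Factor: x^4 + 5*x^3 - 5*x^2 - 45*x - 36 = (x + 1)*(x^3 + 4*x^2 - 9*x - 36) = (x - 3)*(x + 1)*(x^2 + 7*x + 12) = (x - 3)*(x + 1)*(x + 3)*(x + 4)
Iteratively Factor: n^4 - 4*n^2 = (n)*(n^3 - 4*n) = n*(n - 2)*(n^2 + 2*n) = n^2*(n - 2)*(n + 2)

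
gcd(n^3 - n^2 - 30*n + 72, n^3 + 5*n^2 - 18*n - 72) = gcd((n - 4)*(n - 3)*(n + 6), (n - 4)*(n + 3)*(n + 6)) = n^2 + 2*n - 24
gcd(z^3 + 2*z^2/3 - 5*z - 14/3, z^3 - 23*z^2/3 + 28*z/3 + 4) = 1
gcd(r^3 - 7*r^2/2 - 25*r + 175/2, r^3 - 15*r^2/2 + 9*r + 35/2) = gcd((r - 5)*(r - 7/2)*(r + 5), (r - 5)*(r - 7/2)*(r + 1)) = r^2 - 17*r/2 + 35/2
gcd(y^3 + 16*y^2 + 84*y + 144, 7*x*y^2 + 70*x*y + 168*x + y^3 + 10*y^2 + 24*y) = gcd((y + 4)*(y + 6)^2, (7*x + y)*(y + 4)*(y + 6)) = y^2 + 10*y + 24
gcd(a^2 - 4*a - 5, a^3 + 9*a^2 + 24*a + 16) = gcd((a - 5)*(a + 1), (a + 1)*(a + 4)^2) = a + 1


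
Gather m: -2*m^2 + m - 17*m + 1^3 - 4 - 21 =-2*m^2 - 16*m - 24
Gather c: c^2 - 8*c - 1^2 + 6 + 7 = c^2 - 8*c + 12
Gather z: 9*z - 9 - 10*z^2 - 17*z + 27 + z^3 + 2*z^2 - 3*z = z^3 - 8*z^2 - 11*z + 18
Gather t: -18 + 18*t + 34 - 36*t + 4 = 20 - 18*t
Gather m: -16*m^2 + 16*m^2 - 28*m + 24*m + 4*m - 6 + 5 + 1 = 0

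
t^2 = t^2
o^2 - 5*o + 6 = (o - 3)*(o - 2)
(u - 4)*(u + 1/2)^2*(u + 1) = u^4 - 2*u^3 - 27*u^2/4 - 19*u/4 - 1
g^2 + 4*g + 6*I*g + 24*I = (g + 4)*(g + 6*I)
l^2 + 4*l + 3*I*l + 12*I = (l + 4)*(l + 3*I)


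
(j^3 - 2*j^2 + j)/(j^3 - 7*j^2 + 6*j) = (j - 1)/(j - 6)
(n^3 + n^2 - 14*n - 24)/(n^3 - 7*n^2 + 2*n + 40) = (n + 3)/(n - 5)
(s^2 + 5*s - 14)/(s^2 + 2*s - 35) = (s - 2)/(s - 5)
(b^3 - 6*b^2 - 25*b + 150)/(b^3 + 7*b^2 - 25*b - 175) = (b - 6)/(b + 7)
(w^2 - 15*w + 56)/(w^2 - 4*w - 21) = (w - 8)/(w + 3)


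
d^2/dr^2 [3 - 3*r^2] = -6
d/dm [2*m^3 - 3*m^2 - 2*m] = 6*m^2 - 6*m - 2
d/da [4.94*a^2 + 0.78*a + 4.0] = 9.88*a + 0.78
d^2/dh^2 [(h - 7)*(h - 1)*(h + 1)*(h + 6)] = 12*h^2 - 6*h - 86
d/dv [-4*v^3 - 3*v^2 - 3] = 6*v*(-2*v - 1)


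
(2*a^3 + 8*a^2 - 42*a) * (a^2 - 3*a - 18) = 2*a^5 + 2*a^4 - 102*a^3 - 18*a^2 + 756*a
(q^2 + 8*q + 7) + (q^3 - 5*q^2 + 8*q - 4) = q^3 - 4*q^2 + 16*q + 3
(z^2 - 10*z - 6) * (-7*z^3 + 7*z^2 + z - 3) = -7*z^5 + 77*z^4 - 27*z^3 - 55*z^2 + 24*z + 18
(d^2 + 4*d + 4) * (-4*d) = -4*d^3 - 16*d^2 - 16*d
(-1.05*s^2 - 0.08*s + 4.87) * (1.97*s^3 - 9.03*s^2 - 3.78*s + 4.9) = -2.0685*s^5 + 9.3239*s^4 + 14.2853*s^3 - 48.8187*s^2 - 18.8006*s + 23.863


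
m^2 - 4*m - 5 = (m - 5)*(m + 1)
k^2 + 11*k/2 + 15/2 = (k + 5/2)*(k + 3)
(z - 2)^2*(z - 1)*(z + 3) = z^4 - 2*z^3 - 7*z^2 + 20*z - 12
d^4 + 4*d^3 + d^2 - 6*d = d*(d - 1)*(d + 2)*(d + 3)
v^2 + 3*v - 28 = (v - 4)*(v + 7)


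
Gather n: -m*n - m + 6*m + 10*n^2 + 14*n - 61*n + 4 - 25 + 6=5*m + 10*n^2 + n*(-m - 47) - 15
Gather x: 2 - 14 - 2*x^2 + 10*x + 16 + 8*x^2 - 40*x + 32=6*x^2 - 30*x + 36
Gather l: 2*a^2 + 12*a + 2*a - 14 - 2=2*a^2 + 14*a - 16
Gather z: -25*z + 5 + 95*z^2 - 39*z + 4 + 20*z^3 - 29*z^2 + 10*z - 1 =20*z^3 + 66*z^2 - 54*z + 8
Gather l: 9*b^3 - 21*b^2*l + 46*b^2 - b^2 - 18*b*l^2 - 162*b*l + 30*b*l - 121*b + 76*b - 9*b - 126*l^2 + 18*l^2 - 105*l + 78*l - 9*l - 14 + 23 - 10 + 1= 9*b^3 + 45*b^2 - 54*b + l^2*(-18*b - 108) + l*(-21*b^2 - 132*b - 36)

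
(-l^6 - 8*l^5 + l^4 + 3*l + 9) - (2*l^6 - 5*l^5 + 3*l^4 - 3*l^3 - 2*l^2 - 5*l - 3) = -3*l^6 - 3*l^5 - 2*l^4 + 3*l^3 + 2*l^2 + 8*l + 12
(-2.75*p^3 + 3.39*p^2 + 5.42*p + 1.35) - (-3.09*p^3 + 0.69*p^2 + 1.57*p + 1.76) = 0.34*p^3 + 2.7*p^2 + 3.85*p - 0.41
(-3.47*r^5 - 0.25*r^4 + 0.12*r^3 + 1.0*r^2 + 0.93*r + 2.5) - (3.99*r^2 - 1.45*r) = -3.47*r^5 - 0.25*r^4 + 0.12*r^3 - 2.99*r^2 + 2.38*r + 2.5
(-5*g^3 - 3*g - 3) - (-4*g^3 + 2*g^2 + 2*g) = -g^3 - 2*g^2 - 5*g - 3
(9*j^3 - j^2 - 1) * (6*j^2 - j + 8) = 54*j^5 - 15*j^4 + 73*j^3 - 14*j^2 + j - 8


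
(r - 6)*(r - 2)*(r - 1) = r^3 - 9*r^2 + 20*r - 12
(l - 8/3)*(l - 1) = l^2 - 11*l/3 + 8/3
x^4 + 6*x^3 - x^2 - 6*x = x*(x - 1)*(x + 1)*(x + 6)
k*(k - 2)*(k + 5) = k^3 + 3*k^2 - 10*k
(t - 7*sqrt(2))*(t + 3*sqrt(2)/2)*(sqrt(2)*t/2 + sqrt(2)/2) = sqrt(2)*t^3/2 - 11*t^2/2 + sqrt(2)*t^2/2 - 21*sqrt(2)*t/2 - 11*t/2 - 21*sqrt(2)/2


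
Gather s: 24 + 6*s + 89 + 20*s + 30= 26*s + 143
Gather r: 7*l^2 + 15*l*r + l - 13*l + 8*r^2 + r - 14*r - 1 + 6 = 7*l^2 - 12*l + 8*r^2 + r*(15*l - 13) + 5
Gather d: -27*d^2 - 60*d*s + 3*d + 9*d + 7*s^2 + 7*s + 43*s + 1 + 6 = -27*d^2 + d*(12 - 60*s) + 7*s^2 + 50*s + 7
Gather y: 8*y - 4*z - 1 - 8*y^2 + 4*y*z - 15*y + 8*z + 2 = -8*y^2 + y*(4*z - 7) + 4*z + 1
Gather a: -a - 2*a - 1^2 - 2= -3*a - 3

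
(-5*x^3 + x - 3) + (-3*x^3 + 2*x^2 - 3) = -8*x^3 + 2*x^2 + x - 6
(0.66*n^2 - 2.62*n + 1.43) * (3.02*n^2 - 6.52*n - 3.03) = 1.9932*n^4 - 12.2156*n^3 + 19.4012*n^2 - 1.385*n - 4.3329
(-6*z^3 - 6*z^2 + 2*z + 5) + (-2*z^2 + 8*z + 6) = -6*z^3 - 8*z^2 + 10*z + 11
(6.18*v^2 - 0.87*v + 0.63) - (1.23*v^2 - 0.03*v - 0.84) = 4.95*v^2 - 0.84*v + 1.47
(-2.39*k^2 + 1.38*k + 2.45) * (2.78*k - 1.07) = -6.6442*k^3 + 6.3937*k^2 + 5.3344*k - 2.6215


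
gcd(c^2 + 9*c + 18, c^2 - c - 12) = c + 3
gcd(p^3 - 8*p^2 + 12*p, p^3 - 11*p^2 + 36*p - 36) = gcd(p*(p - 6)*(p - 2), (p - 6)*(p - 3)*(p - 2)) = p^2 - 8*p + 12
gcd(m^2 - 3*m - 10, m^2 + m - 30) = m - 5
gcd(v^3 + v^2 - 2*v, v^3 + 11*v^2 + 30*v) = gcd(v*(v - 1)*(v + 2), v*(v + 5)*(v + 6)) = v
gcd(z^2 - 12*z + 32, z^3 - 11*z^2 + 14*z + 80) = z - 8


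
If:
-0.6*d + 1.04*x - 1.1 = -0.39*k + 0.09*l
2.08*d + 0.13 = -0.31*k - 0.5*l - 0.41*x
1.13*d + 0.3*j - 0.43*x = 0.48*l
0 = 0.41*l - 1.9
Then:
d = 0.162956277577216*x - 1.42865144355415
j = 0.819531354459152*x + 12.7958879170621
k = 1.69200590922877 - 2.41596470116326*x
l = 4.63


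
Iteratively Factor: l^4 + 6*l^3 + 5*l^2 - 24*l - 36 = (l + 3)*(l^3 + 3*l^2 - 4*l - 12) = (l + 3)^2*(l^2 - 4) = (l + 2)*(l + 3)^2*(l - 2)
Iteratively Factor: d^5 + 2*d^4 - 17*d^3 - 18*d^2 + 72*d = (d + 4)*(d^4 - 2*d^3 - 9*d^2 + 18*d) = d*(d + 4)*(d^3 - 2*d^2 - 9*d + 18) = d*(d - 2)*(d + 4)*(d^2 - 9) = d*(d - 3)*(d - 2)*(d + 4)*(d + 3)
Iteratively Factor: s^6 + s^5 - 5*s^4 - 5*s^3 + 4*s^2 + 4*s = (s - 2)*(s^5 + 3*s^4 + s^3 - 3*s^2 - 2*s) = (s - 2)*(s - 1)*(s^4 + 4*s^3 + 5*s^2 + 2*s) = (s - 2)*(s - 1)*(s + 1)*(s^3 + 3*s^2 + 2*s) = (s - 2)*(s - 1)*(s + 1)^2*(s^2 + 2*s) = (s - 2)*(s - 1)*(s + 1)^2*(s + 2)*(s)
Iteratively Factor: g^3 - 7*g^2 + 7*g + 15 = (g - 3)*(g^2 - 4*g - 5) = (g - 5)*(g - 3)*(g + 1)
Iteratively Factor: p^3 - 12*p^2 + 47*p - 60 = (p - 3)*(p^2 - 9*p + 20) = (p - 5)*(p - 3)*(p - 4)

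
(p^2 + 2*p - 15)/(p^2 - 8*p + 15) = (p + 5)/(p - 5)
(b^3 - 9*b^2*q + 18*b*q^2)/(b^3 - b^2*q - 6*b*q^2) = (b - 6*q)/(b + 2*q)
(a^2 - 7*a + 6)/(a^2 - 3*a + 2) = (a - 6)/(a - 2)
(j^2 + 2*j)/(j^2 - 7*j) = (j + 2)/(j - 7)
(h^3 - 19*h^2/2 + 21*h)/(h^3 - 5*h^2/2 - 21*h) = (2*h - 7)/(2*h + 7)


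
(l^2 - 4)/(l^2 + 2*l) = (l - 2)/l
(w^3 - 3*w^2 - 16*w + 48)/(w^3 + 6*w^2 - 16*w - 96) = (w - 3)/(w + 6)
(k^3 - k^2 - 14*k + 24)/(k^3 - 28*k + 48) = (k^2 + k - 12)/(k^2 + 2*k - 24)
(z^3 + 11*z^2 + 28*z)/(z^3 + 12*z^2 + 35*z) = (z + 4)/(z + 5)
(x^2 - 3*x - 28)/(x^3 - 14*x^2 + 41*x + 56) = (x + 4)/(x^2 - 7*x - 8)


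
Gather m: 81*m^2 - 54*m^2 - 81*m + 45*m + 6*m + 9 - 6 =27*m^2 - 30*m + 3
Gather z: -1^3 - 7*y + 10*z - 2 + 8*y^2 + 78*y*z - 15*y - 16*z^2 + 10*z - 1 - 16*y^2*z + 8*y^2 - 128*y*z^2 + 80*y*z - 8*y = 16*y^2 - 30*y + z^2*(-128*y - 16) + z*(-16*y^2 + 158*y + 20) - 4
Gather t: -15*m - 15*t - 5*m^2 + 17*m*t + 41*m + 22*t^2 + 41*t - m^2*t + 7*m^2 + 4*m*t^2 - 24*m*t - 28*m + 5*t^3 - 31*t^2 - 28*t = 2*m^2 - 2*m + 5*t^3 + t^2*(4*m - 9) + t*(-m^2 - 7*m - 2)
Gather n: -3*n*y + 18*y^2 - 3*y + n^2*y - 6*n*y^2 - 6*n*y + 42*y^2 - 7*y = n^2*y + n*(-6*y^2 - 9*y) + 60*y^2 - 10*y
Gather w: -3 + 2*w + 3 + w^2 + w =w^2 + 3*w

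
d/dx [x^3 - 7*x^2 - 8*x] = 3*x^2 - 14*x - 8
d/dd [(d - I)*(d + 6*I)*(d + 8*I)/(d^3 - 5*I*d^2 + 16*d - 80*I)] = 2*(-9*I*d^4 + 50*d^3 - 173*I*d^2 + 800*d + 976*I)/(d^6 - 10*I*d^5 + 7*d^4 - 320*I*d^3 - 544*d^2 - 2560*I*d - 6400)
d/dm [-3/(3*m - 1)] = 9/(3*m - 1)^2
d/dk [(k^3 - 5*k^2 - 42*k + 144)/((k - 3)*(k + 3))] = (k^2 + 6*k + 42)/(k^2 + 6*k + 9)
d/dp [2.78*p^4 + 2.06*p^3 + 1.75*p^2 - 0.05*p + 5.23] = 11.12*p^3 + 6.18*p^2 + 3.5*p - 0.05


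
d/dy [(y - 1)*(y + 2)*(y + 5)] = 3*y^2 + 12*y + 3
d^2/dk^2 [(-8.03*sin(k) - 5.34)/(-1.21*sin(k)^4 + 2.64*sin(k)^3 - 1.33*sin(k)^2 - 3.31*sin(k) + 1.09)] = (-105.810507*sin(k)^9 + 157.068648*sin(k)^8 + 283.707974*sin(k)^7 - 318.100167*sin(k)^6 - 398.654905*sin(k)^5 + 517.761275*sin(k)^4 + 164.04065*sin(k)^3 - 534.515807*sin(k)^2 + 89.891305*sin(k) + 190.436818)/(1.771561*sin(k)^12 - 11.595672*sin(k)^11 + 31.141407*sin(k)^10 - 29.352543*sin(k)^9 - 33.99858*sin(k)^8 + 108.050514*sin(k)^7 - 60.924566*sin(k)^6 - 72.437241*sin(k)^5 + 99.392475*sin(k)^4 - 1.93610300000001*sin(k)^3 - 31.085928*sin(k)^2 + 11.797833*sin(k) - 1.295029)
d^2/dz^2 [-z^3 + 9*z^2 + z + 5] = 18 - 6*z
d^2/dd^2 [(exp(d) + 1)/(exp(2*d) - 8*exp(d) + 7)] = (exp(4*d) + 12*exp(3*d) - 66*exp(2*d) + 92*exp(d) + 105)*exp(d)/(exp(6*d) - 24*exp(5*d) + 213*exp(4*d) - 848*exp(3*d) + 1491*exp(2*d) - 1176*exp(d) + 343)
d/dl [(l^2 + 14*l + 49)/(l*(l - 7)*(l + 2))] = (-l^4 - 28*l^3 - 91*l^2 + 490*l + 686)/(l^2*(l^4 - 10*l^3 - 3*l^2 + 140*l + 196))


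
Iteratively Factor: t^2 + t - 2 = (t - 1)*(t + 2)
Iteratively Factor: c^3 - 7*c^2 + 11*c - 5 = (c - 1)*(c^2 - 6*c + 5) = (c - 1)^2*(c - 5)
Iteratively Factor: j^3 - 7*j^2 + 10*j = (j)*(j^2 - 7*j + 10) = j*(j - 2)*(j - 5)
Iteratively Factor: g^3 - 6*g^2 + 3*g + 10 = (g - 2)*(g^2 - 4*g - 5) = (g - 5)*(g - 2)*(g + 1)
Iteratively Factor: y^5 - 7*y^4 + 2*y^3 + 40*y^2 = (y - 5)*(y^4 - 2*y^3 - 8*y^2) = (y - 5)*(y - 4)*(y^3 + 2*y^2) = (y - 5)*(y - 4)*(y + 2)*(y^2) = y*(y - 5)*(y - 4)*(y + 2)*(y)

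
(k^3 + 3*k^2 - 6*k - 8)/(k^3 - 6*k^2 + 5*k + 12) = (k^2 + 2*k - 8)/(k^2 - 7*k + 12)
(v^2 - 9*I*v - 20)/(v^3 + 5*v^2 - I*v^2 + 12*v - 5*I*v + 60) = (v - 5*I)/(v^2 + v*(5 + 3*I) + 15*I)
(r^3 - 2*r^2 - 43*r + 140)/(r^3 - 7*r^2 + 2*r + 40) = (r + 7)/(r + 2)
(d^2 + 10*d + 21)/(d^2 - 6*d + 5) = (d^2 + 10*d + 21)/(d^2 - 6*d + 5)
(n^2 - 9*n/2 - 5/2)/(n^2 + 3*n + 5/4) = 2*(n - 5)/(2*n + 5)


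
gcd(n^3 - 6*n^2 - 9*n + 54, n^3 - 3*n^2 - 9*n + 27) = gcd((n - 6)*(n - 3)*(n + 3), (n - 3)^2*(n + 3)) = n^2 - 9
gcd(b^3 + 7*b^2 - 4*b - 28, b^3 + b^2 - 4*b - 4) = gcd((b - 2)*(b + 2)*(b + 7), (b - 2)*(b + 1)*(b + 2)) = b^2 - 4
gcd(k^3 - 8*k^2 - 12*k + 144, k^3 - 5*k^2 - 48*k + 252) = k^2 - 12*k + 36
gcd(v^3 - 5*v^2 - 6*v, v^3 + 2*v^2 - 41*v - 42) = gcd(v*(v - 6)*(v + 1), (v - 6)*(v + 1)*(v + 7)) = v^2 - 5*v - 6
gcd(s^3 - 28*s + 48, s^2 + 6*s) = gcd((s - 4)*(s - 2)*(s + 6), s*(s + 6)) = s + 6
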